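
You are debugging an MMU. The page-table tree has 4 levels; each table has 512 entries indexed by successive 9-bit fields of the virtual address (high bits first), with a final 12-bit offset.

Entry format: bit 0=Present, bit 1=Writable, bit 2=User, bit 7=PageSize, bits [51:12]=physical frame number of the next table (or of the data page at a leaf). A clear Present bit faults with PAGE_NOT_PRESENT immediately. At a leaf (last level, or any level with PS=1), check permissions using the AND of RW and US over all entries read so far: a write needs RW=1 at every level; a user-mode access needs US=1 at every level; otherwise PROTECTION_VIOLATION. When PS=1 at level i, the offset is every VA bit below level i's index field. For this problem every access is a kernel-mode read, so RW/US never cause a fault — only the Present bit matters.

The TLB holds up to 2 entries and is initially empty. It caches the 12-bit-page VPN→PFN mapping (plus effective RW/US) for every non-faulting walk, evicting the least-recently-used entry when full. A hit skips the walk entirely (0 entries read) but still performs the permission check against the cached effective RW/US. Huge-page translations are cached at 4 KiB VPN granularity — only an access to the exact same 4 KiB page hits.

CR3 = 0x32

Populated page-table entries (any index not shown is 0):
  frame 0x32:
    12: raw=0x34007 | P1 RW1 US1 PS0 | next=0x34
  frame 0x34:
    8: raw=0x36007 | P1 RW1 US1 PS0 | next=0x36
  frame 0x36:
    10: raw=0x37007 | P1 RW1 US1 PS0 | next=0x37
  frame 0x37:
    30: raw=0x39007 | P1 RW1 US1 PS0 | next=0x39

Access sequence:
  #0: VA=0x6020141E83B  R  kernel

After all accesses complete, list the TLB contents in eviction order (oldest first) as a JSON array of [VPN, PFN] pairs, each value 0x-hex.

Walk each access:
#0 VA=0x6020141E83B (r,kernel):
  L0: frame=0x32 idx=12 entry=0x34007 [P=1 RW=1 US=1 PS=0]
  L1: frame=0x34 idx=8 entry=0x36007 [P=1 RW=1 US=1 PS=0]
  L2: frame=0x36 idx=10 entry=0x37007 [P=1 RW=1 US=1 PS=0]
  L3: frame=0x37 idx=30 entry=0x39007 [P=1 RW=1 US=1 PS=0]
  → PA=0x3983B  (4 entries read)

TLB: [["0x6020141E", "0x39"]]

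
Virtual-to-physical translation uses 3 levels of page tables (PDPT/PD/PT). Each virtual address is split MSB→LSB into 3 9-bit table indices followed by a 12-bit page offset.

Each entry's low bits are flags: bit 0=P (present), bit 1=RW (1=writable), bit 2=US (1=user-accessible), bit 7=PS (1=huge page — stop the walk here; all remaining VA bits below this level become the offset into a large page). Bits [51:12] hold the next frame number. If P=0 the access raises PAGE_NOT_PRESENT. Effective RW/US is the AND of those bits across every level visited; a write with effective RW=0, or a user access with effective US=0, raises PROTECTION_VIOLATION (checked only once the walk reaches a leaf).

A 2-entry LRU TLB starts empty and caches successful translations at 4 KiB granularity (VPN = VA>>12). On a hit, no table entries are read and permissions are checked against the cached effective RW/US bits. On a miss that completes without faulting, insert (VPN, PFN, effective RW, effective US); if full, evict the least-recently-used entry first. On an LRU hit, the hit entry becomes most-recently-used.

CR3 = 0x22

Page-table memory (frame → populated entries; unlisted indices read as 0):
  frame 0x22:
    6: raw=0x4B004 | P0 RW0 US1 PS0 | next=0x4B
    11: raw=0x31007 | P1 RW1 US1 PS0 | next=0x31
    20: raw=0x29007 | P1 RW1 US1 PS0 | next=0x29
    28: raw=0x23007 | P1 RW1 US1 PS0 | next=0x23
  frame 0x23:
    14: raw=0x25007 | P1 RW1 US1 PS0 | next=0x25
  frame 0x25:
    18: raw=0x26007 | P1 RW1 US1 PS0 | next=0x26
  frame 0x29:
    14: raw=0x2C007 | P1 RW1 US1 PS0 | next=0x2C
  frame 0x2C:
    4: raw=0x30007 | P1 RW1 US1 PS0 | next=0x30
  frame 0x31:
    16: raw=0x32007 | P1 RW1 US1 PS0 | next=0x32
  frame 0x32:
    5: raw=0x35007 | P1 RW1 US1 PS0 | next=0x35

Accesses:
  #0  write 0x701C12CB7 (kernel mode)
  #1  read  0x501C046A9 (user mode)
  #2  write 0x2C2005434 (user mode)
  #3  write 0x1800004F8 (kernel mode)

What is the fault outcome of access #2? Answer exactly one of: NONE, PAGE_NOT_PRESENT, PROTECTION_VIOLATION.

Trace:
#0 VA=0x701C12CB7 (w,kernel):
  L0 @0x22[28] → 0x23007  P=1,RW=1,US=1,PS=0
  L1 @0x23[14] → 0x25007  P=1,RW=1,US=1,PS=0
  L2 @0x25[18] → 0x26007  P=1,RW=1,US=1,PS=0
  ✓ 0x26CB7  — 3 lookups
#1 VA=0x501C046A9 (r,user):
  L0 @0x22[20] → 0x29007  P=1,RW=1,US=1,PS=0
  L1 @0x29[14] → 0x2C007  P=1,RW=1,US=1,PS=0
  L2 @0x2C[4] → 0x30007  P=1,RW=1,US=1,PS=0
  ✓ 0x306A9  — 3 lookups
#2 VA=0x2C2005434 (w,user):
  L0 @0x22[11] → 0x31007  P=1,RW=1,US=1,PS=0
  L1 @0x31[16] → 0x32007  P=1,RW=1,US=1,PS=0
  L2 @0x32[5] → 0x35007  P=1,RW=1,US=1,PS=0
  ✓ 0x35434  — 3 lookups
#3 VA=0x1800004F8 (w,kernel):
  L0 @0x22[6] → 0x4B004  P=0,RW=0,US=1,PS=0
  → PAGE_NOT_PRESENT  (1 entries read)

Access #2 fault: NONE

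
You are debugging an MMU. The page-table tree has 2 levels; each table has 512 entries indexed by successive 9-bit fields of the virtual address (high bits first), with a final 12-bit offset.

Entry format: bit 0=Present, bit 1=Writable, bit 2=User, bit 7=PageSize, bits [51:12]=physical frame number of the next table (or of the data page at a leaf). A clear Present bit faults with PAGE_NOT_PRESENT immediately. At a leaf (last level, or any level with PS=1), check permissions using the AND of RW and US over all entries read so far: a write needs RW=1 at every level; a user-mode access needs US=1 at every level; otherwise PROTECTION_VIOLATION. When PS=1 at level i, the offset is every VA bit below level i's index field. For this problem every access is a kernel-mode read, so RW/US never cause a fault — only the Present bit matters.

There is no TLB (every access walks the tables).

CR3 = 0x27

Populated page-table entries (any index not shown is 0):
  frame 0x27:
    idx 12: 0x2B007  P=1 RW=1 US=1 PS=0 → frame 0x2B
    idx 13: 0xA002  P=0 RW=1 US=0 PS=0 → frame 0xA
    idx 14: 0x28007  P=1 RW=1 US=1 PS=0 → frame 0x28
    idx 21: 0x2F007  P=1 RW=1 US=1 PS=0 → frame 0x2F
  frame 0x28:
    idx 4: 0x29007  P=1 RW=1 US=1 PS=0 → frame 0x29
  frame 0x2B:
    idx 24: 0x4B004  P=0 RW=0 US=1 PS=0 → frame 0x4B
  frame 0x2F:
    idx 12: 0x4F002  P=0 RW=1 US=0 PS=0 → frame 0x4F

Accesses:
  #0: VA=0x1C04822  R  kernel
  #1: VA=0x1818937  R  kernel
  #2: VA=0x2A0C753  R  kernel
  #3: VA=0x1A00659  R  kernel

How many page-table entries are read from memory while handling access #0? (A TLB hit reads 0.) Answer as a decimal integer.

Trace:
#0 VA=0x1C04822 (r,kernel):
  [0] read 0x27 idx=14: raw=0x28007 flags P=1 W=1 U=1 S=0
  [1] read 0x28 idx=4: raw=0x29007 flags P=1 W=1 U=1 S=0
  ✓ 0x29822  — 2 lookups
#1 VA=0x1818937 (r,kernel):
  [0] read 0x27 idx=12: raw=0x2B007 flags P=1 W=1 U=1 S=0
  [1] read 0x2B idx=24: raw=0x4B004 flags P=0 W=0 U=1 S=0
  ✗ PAGE_NOT_PRESENT  [2 reads]
#2 VA=0x2A0C753 (r,kernel):
  [0] read 0x27 idx=21: raw=0x2F007 flags P=1 W=1 U=1 S=0
  [1] read 0x2F idx=12: raw=0x4F002 flags P=0 W=1 U=0 S=0
  ✗ PAGE_NOT_PRESENT  [2 reads]
#3 VA=0x1A00659 (r,kernel):
  [0] read 0x27 idx=13: raw=0xA002 flags P=0 W=1 U=0 S=0
  ✗ PAGE_NOT_PRESENT  [1 reads]

Entries read for #0: 2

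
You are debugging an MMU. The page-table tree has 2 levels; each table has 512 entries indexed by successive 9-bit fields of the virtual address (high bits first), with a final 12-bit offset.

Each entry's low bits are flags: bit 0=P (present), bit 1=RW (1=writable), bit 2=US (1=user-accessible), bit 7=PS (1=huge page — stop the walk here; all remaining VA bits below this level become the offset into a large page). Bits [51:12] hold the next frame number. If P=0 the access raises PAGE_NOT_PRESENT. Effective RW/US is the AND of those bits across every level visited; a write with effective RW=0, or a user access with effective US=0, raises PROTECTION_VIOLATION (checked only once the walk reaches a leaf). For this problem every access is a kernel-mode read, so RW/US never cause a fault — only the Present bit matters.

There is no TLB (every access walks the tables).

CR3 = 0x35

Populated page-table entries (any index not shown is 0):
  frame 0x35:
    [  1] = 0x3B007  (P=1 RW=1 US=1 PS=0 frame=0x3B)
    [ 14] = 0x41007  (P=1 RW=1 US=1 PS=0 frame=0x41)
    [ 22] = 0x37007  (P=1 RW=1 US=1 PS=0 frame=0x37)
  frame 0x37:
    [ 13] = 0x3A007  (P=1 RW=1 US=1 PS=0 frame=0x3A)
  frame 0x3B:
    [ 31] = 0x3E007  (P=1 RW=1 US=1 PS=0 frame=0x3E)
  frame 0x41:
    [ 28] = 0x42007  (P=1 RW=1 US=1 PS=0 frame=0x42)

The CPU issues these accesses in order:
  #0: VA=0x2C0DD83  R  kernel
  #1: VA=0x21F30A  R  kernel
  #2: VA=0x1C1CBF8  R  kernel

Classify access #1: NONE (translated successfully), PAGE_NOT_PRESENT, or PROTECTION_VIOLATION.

Trace:
#0 VA=0x2C0DD83 (r,kernel):
  L0 @0x35[22] → 0x37007  P=1,RW=1,US=1,PS=0
  L1 @0x37[13] → 0x3A007  P=1,RW=1,US=1,PS=0
  ⇒ phys 0x3AD83  [2 reads]
#1 VA=0x21F30A (r,kernel):
  L0 @0x35[1] → 0x3B007  P=1,RW=1,US=1,PS=0
  L1 @0x3B[31] → 0x3E007  P=1,RW=1,US=1,PS=0
  ⇒ phys 0x3E30A  [2 reads]
#2 VA=0x1C1CBF8 (r,kernel):
  L0 @0x35[14] → 0x41007  P=1,RW=1,US=1,PS=0
  L1 @0x41[28] → 0x42007  P=1,RW=1,US=1,PS=0
  ⇒ phys 0x42BF8  [2 reads]

Access #1 fault: NONE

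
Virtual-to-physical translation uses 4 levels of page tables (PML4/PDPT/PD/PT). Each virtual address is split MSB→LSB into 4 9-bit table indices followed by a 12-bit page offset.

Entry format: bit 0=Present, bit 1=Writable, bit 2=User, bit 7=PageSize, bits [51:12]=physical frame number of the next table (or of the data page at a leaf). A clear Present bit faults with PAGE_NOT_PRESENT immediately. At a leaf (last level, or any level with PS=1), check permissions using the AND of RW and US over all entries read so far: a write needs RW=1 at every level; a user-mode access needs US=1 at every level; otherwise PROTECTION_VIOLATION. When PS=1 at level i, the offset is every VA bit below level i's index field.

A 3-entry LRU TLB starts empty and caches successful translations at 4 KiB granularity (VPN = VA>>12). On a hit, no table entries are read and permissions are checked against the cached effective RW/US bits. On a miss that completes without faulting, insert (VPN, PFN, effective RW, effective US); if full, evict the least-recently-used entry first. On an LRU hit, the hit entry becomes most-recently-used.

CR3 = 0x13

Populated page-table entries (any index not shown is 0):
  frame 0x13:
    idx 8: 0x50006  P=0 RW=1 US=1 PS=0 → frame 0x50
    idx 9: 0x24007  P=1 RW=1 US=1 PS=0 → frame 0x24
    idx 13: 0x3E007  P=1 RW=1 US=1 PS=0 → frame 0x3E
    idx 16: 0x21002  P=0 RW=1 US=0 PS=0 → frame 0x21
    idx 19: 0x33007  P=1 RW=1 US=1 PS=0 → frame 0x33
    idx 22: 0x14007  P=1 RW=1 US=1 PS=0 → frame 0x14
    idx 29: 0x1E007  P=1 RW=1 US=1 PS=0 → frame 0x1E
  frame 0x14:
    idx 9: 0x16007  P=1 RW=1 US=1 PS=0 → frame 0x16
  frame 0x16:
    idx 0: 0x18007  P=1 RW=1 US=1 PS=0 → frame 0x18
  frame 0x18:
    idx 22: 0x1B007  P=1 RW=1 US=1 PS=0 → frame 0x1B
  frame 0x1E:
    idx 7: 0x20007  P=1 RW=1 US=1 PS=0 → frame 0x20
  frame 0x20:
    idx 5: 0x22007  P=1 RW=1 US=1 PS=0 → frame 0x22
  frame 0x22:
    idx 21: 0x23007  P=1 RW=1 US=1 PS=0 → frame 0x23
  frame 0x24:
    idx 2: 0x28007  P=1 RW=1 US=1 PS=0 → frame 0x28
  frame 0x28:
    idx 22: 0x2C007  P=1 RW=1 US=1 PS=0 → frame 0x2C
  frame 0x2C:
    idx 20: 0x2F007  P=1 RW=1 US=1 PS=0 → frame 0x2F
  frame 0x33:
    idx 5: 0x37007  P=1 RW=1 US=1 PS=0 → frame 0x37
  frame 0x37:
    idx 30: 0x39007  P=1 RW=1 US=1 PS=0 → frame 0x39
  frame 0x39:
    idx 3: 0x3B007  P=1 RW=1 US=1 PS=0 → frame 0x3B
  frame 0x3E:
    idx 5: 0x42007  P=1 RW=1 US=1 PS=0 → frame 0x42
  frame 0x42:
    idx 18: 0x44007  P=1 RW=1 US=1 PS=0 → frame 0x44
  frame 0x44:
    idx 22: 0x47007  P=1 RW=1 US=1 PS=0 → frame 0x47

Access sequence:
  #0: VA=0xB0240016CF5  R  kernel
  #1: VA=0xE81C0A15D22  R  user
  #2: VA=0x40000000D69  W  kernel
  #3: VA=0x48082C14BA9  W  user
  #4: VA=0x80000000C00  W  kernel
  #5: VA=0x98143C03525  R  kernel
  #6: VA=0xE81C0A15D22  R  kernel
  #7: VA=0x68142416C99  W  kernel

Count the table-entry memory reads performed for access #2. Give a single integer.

Trace:
#0 VA=0xB0240016CF5 (r,kernel):
  L0 @0x13[22] → 0x14007  P=1,RW=1,US=1,PS=0
  L1 @0x14[9] → 0x16007  P=1,RW=1,US=1,PS=0
  L2 @0x16[0] → 0x18007  P=1,RW=1,US=1,PS=0
  L3 @0x18[22] → 0x1B007  P=1,RW=1,US=1,PS=0
  → PA=0x1BCF5  (4 entries read)
#1 VA=0xE81C0A15D22 (r,user):
  L0 @0x13[29] → 0x1E007  P=1,RW=1,US=1,PS=0
  L1 @0x1E[7] → 0x20007  P=1,RW=1,US=1,PS=0
  L2 @0x20[5] → 0x22007  P=1,RW=1,US=1,PS=0
  L3 @0x22[21] → 0x23007  P=1,RW=1,US=1,PS=0
  → PA=0x23D22  (4 entries read)
#2 VA=0x40000000D69 (w,kernel):
  L0 @0x13[8] → 0x50006  P=0,RW=1,US=1,PS=0
  ✗ PAGE_NOT_PRESENT  [1 reads]
#3 VA=0x48082C14BA9 (w,user):
  L0 @0x13[9] → 0x24007  P=1,RW=1,US=1,PS=0
  L1 @0x24[2] → 0x28007  P=1,RW=1,US=1,PS=0
  L2 @0x28[22] → 0x2C007  P=1,RW=1,US=1,PS=0
  L3 @0x2C[20] → 0x2F007  P=1,RW=1,US=1,PS=0
  → PA=0x2FBA9  (4 entries read)
#4 VA=0x80000000C00 (w,kernel):
  L0 @0x13[16] → 0x21002  P=0,RW=1,US=0,PS=0
  ✗ PAGE_NOT_PRESENT  [1 reads]
#5 VA=0x98143C03525 (r,kernel):
  L0 @0x13[19] → 0x33007  P=1,RW=1,US=1,PS=0
  L1 @0x33[5] → 0x37007  P=1,RW=1,US=1,PS=0
  L2 @0x37[30] → 0x39007  P=1,RW=1,US=1,PS=0
  L3 @0x39[3] → 0x3B007  P=1,RW=1,US=1,PS=0
  → PA=0x3B525  (4 entries read)
#6 VA=0xE81C0A15D22 (r,kernel):
  TLB hit vpn=0xE81C0A15 → PA=0x23D22
#7 VA=0x68142416C99 (w,kernel):
  L0 @0x13[13] → 0x3E007  P=1,RW=1,US=1,PS=0
  L1 @0x3E[5] → 0x42007  P=1,RW=1,US=1,PS=0
  L2 @0x42[18] → 0x44007  P=1,RW=1,US=1,PS=0
  L3 @0x44[22] → 0x47007  P=1,RW=1,US=1,PS=0
  → PA=0x47C99  (4 entries read)

Entries read for #2: 1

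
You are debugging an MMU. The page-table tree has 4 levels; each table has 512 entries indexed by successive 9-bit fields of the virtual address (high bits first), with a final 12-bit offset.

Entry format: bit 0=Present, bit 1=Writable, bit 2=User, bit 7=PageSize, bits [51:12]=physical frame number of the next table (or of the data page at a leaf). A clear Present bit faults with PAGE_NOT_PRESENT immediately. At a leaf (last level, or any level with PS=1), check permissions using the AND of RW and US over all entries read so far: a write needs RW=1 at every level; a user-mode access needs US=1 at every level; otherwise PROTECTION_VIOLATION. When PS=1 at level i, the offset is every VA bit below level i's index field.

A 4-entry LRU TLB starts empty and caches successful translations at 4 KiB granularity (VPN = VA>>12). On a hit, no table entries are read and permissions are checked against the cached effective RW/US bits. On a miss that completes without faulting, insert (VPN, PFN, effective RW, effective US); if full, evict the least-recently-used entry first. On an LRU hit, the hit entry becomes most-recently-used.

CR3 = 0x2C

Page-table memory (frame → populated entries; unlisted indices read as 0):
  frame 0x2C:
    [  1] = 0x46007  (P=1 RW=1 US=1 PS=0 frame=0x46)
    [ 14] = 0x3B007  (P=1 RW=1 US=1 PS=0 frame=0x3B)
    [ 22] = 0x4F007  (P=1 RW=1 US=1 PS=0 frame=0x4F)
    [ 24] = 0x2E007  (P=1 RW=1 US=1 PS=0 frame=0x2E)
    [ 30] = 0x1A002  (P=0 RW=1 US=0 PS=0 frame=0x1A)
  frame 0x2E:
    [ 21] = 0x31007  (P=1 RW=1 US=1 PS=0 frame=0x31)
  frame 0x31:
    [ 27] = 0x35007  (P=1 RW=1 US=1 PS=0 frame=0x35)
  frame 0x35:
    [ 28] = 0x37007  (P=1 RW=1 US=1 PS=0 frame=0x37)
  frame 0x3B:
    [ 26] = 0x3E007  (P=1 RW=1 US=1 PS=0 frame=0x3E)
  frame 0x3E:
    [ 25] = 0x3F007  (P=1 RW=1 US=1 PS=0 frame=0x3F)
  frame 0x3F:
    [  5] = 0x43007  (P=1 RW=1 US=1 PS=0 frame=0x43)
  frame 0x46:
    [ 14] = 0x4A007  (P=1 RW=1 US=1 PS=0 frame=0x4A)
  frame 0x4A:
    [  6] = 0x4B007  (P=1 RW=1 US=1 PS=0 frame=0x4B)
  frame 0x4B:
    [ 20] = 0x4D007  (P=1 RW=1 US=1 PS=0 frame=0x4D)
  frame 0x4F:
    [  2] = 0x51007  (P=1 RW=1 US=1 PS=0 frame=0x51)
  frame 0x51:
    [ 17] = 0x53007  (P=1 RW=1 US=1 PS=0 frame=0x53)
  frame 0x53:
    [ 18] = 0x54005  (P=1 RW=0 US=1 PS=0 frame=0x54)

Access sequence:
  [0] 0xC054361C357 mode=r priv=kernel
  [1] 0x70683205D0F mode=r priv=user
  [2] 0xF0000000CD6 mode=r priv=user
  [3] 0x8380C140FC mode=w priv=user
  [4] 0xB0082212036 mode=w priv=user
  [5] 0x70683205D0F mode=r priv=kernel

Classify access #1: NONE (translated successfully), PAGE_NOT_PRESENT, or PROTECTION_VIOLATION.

Walk each access:
#0 VA=0xC054361C357 (r,kernel):
  lvl0: tbl 0x2C, slot 24 ⇒ 0x2E007 (P1/RW1/US1/PS0)
  lvl1: tbl 0x2E, slot 21 ⇒ 0x31007 (P1/RW1/US1/PS0)
  lvl2: tbl 0x31, slot 27 ⇒ 0x35007 (P1/RW1/US1/PS0)
  lvl3: tbl 0x35, slot 28 ⇒ 0x37007 (P1/RW1/US1/PS0)
  → PA=0x37357  (4 entries read)
#1 VA=0x70683205D0F (r,user):
  lvl0: tbl 0x2C, slot 14 ⇒ 0x3B007 (P1/RW1/US1/PS0)
  lvl1: tbl 0x3B, slot 26 ⇒ 0x3E007 (P1/RW1/US1/PS0)
  lvl2: tbl 0x3E, slot 25 ⇒ 0x3F007 (P1/RW1/US1/PS0)
  lvl3: tbl 0x3F, slot 5 ⇒ 0x43007 (P1/RW1/US1/PS0)
  → PA=0x43D0F  (4 entries read)
#2 VA=0xF0000000CD6 (r,user):
  lvl0: tbl 0x2C, slot 30 ⇒ 0x1A002 (P0/RW1/US0/PS0)
  ⇒ fault: PAGE_NOT_PRESENT  — 1 lookups
#3 VA=0x8380C140FC (w,user):
  lvl0: tbl 0x2C, slot 1 ⇒ 0x46007 (P1/RW1/US1/PS0)
  lvl1: tbl 0x46, slot 14 ⇒ 0x4A007 (P1/RW1/US1/PS0)
  lvl2: tbl 0x4A, slot 6 ⇒ 0x4B007 (P1/RW1/US1/PS0)
  lvl3: tbl 0x4B, slot 20 ⇒ 0x4D007 (P1/RW1/US1/PS0)
  → PA=0x4D0FC  (4 entries read)
#4 VA=0xB0082212036 (w,user):
  lvl0: tbl 0x2C, slot 22 ⇒ 0x4F007 (P1/RW1/US1/PS0)
  lvl1: tbl 0x4F, slot 2 ⇒ 0x51007 (P1/RW1/US1/PS0)
  lvl2: tbl 0x51, slot 17 ⇒ 0x53007 (P1/RW1/US1/PS0)
  lvl3: tbl 0x53, slot 18 ⇒ 0x54005 (P1/RW0/US1/PS0)
  ⇒ fault: PROTECTION_VIOLATION  — 4 lookups
#5 VA=0x70683205D0F (r,kernel):
  TLB hit vpn=0x70683205 → PA=0x43D0F

Access #1 fault: NONE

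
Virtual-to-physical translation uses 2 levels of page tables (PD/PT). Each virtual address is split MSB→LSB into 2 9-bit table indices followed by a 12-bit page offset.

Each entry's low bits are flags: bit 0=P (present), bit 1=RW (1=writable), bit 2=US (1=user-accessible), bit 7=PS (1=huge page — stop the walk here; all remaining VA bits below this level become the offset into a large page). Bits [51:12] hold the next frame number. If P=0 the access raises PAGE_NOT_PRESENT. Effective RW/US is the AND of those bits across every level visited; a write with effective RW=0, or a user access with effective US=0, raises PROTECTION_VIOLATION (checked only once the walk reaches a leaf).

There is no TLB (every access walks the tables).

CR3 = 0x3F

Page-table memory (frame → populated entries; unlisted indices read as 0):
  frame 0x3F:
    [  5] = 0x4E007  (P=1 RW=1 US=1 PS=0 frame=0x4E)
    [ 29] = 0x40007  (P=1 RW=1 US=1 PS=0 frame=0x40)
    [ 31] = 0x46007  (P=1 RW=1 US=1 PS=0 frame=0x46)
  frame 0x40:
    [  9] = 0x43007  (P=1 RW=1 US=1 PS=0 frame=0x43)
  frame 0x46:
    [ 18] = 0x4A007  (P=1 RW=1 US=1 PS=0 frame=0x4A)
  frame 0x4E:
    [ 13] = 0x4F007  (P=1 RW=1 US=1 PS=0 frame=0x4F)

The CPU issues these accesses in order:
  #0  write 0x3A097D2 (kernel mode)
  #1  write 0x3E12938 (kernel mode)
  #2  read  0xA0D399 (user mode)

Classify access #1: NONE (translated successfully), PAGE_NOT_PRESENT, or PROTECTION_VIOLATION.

Per-access translation:
#0 VA=0x3A097D2 (w,kernel):
  lvl0: tbl 0x3F, slot 29 ⇒ 0x40007 (P1/RW1/US1/PS0)
  lvl1: tbl 0x40, slot 9 ⇒ 0x43007 (P1/RW1/US1/PS0)
  → PA=0x437D2  (2 entries read)
#1 VA=0x3E12938 (w,kernel):
  lvl0: tbl 0x3F, slot 31 ⇒ 0x46007 (P1/RW1/US1/PS0)
  lvl1: tbl 0x46, slot 18 ⇒ 0x4A007 (P1/RW1/US1/PS0)
  → PA=0x4A938  (2 entries read)
#2 VA=0xA0D399 (r,user):
  lvl0: tbl 0x3F, slot 5 ⇒ 0x4E007 (P1/RW1/US1/PS0)
  lvl1: tbl 0x4E, slot 13 ⇒ 0x4F007 (P1/RW1/US1/PS0)
  → PA=0x4F399  (2 entries read)

Access #1 fault: NONE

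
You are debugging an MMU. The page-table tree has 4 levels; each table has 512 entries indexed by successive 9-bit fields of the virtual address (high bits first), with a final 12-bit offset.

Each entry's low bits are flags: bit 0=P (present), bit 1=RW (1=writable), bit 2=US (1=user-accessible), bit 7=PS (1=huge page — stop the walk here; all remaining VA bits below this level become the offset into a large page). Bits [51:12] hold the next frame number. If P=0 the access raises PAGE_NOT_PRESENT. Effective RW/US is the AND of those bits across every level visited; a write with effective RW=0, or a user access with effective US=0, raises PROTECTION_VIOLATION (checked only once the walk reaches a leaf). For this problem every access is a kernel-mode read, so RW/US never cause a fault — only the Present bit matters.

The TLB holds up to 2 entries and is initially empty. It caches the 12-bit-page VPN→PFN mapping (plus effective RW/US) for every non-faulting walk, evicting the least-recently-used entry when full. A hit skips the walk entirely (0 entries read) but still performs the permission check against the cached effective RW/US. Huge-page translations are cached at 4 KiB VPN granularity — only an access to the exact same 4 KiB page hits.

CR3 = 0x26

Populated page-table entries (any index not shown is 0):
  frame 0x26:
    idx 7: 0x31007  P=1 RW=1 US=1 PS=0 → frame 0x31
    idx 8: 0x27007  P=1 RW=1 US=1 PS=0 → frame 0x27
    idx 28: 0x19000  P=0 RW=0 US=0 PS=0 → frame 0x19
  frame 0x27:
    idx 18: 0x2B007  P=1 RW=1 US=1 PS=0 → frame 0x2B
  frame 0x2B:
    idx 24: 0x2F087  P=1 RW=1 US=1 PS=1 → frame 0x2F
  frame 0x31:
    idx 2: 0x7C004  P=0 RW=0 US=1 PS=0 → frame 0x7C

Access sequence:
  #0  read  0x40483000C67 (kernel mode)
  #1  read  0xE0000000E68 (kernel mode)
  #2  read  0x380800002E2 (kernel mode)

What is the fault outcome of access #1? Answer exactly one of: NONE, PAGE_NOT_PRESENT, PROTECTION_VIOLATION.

Trace:
#0 VA=0x40483000C67 (r,kernel):
  lvl0: tbl 0x26, slot 8 ⇒ 0x27007 (P1/RW1/US1/PS0)
  lvl1: tbl 0x27, slot 18 ⇒ 0x2B007 (P1/RW1/US1/PS0)
  lvl2: tbl 0x2B, slot 24 ⇒ 0x2F087 (P1/RW1/US1/PS1)
  ✓ 0x2FC67 (huge @L2)  — 3 lookups
#1 VA=0xE0000000E68 (r,kernel):
  lvl0: tbl 0x26, slot 28 ⇒ 0x19000 (P0/RW0/US0/PS0)
  ⇒ fault: PAGE_NOT_PRESENT  — 1 lookups
#2 VA=0x380800002E2 (r,kernel):
  lvl0: tbl 0x26, slot 7 ⇒ 0x31007 (P1/RW1/US1/PS0)
  lvl1: tbl 0x31, slot 2 ⇒ 0x7C004 (P0/RW0/US1/PS0)
  ⇒ fault: PAGE_NOT_PRESENT  — 2 lookups

Access #1 fault: PAGE_NOT_PRESENT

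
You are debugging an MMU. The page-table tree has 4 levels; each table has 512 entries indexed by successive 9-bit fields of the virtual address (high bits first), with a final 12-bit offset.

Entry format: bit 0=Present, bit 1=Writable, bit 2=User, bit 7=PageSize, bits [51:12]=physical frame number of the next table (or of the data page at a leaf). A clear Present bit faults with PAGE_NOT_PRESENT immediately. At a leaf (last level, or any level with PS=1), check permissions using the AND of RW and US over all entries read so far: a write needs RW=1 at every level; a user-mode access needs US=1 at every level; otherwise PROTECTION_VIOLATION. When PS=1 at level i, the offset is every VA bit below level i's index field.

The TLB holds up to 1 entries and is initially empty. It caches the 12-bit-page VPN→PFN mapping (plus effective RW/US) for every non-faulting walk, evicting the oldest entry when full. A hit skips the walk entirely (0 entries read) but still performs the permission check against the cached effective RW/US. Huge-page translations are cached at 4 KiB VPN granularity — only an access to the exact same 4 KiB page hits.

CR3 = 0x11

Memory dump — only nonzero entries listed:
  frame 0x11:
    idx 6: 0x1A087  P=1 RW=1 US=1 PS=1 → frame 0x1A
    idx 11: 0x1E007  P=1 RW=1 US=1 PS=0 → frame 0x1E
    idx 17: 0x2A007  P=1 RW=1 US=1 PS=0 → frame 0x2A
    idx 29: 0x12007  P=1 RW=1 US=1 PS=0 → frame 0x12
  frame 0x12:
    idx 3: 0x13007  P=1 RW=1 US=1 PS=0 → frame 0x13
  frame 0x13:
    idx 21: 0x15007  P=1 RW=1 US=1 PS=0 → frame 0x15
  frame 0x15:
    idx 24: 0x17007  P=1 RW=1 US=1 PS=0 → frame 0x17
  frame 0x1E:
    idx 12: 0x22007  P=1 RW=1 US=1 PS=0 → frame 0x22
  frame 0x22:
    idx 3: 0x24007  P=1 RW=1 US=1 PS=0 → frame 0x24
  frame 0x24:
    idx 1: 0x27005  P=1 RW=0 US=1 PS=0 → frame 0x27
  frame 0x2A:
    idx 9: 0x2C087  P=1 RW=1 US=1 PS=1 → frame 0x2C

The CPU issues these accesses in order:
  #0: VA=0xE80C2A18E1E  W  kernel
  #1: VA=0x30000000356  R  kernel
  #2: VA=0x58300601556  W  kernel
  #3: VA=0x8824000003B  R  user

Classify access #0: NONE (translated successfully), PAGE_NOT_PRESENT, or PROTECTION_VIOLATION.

Per-access translation:
#0 VA=0xE80C2A18E1E (w,kernel):
  L0 @0x11[29] → 0x12007  P=1,RW=1,US=1,PS=0
  L1 @0x12[3] → 0x13007  P=1,RW=1,US=1,PS=0
  L2 @0x13[21] → 0x15007  P=1,RW=1,US=1,PS=0
  L3 @0x15[24] → 0x17007  P=1,RW=1,US=1,PS=0
  ⇒ phys 0x17E1E  [4 reads]
#1 VA=0x30000000356 (r,kernel):
  L0 @0x11[6] → 0x1A087  P=1,RW=1,US=1,PS=1
  ⇒ phys 0x1A356 (huge @L0)  [1 reads]
#2 VA=0x58300601556 (w,kernel):
  L0 @0x11[11] → 0x1E007  P=1,RW=1,US=1,PS=0
  L1 @0x1E[12] → 0x22007  P=1,RW=1,US=1,PS=0
  L2 @0x22[3] → 0x24007  P=1,RW=1,US=1,PS=0
  L3 @0x24[1] → 0x27005  P=1,RW=0,US=1,PS=0
  → PROTECTION_VIOLATION  (4 entries read)
#3 VA=0x8824000003B (r,user):
  L0 @0x11[17] → 0x2A007  P=1,RW=1,US=1,PS=0
  L1 @0x2A[9] → 0x2C087  P=1,RW=1,US=1,PS=1
  ⇒ phys 0x2C03B (huge @L1)  [2 reads]

Access #0 fault: NONE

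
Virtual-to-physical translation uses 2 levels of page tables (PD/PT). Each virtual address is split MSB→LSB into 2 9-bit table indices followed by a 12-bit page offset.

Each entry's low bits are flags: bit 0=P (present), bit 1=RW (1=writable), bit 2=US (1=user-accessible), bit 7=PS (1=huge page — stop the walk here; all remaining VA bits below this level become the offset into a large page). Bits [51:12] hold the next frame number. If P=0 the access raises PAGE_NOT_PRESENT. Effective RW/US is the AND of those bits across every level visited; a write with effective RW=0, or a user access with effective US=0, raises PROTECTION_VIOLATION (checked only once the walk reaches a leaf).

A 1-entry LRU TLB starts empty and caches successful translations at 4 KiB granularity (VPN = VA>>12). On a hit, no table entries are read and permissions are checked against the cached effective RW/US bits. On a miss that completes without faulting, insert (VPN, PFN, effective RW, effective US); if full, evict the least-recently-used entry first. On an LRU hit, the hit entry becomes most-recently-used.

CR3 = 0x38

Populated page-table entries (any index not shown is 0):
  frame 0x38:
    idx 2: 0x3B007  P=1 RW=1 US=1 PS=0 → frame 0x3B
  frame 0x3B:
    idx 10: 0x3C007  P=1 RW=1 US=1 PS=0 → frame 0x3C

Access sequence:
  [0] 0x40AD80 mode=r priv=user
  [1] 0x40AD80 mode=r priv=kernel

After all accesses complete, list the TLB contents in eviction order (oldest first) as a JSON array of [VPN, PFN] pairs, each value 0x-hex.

Trace:
#0 VA=0x40AD80 (r,user):
  L0: frame=0x38 idx=2 entry=0x3B007 [P=1 RW=1 US=1 PS=0]
  L1: frame=0x3B idx=10 entry=0x3C007 [P=1 RW=1 US=1 PS=0]
  ⇒ phys 0x3CD80  [2 reads]
#1 VA=0x40AD80 (r,kernel):
  TLB hit vpn=0x40A → PA=0x3CD80

TLB: [["0x40A", "0x3C"]]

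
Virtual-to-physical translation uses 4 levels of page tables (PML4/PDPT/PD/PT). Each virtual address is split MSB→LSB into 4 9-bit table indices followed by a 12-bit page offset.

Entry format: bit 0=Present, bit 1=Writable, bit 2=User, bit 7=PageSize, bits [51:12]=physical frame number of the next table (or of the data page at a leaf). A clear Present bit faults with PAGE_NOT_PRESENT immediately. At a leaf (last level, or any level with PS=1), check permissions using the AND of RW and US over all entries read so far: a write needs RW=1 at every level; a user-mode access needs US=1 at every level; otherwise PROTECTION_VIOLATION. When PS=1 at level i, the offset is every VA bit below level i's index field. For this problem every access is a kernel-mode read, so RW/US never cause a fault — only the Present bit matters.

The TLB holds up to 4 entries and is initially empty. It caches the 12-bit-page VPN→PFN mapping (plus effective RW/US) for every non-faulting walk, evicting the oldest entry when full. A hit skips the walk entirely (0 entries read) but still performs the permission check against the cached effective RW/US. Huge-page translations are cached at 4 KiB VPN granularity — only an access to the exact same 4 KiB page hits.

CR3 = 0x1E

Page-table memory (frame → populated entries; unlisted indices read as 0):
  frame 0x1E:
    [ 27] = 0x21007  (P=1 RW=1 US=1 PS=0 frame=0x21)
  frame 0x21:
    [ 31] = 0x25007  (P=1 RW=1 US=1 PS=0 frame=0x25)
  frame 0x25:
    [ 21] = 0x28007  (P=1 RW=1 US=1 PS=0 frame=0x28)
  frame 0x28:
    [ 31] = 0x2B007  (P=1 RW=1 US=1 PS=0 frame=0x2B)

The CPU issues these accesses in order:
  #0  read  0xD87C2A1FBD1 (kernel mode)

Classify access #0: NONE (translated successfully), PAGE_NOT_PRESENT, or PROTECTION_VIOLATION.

Per-access translation:
#0 VA=0xD87C2A1FBD1 (r,kernel):
  [0] read 0x1E idx=27: raw=0x21007 flags P=1 W=1 U=1 S=0
  [1] read 0x21 idx=31: raw=0x25007 flags P=1 W=1 U=1 S=0
  [2] read 0x25 idx=21: raw=0x28007 flags P=1 W=1 U=1 S=0
  [3] read 0x28 idx=31: raw=0x2B007 flags P=1 W=1 U=1 S=0
  ⇒ phys 0x2BBD1  [4 reads]

Access #0 fault: NONE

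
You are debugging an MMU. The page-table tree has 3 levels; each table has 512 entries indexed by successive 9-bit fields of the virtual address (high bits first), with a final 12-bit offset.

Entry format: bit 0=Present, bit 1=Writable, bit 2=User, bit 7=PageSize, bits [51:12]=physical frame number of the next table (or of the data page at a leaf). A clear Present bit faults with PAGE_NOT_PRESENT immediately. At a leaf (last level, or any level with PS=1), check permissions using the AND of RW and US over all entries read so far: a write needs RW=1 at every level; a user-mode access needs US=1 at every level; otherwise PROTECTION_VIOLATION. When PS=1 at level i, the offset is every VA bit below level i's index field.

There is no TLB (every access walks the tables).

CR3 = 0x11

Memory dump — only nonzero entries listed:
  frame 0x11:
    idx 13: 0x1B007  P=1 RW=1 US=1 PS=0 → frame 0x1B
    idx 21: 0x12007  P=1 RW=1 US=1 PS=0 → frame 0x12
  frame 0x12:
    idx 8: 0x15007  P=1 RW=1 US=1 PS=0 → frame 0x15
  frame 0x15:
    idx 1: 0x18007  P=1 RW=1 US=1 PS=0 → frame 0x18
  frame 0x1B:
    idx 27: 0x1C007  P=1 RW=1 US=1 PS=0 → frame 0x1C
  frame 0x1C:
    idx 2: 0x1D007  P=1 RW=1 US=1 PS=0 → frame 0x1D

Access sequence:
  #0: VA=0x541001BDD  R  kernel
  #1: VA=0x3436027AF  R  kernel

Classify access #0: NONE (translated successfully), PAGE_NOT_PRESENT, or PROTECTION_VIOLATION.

Per-access translation:
#0 VA=0x541001BDD (r,kernel):
  L0 @0x11[21] → 0x12007  P=1,RW=1,US=1,PS=0
  L1 @0x12[8] → 0x15007  P=1,RW=1,US=1,PS=0
  L2 @0x15[1] → 0x18007  P=1,RW=1,US=1,PS=0
  ⇒ phys 0x18BDD  [3 reads]
#1 VA=0x3436027AF (r,kernel):
  L0 @0x11[13] → 0x1B007  P=1,RW=1,US=1,PS=0
  L1 @0x1B[27] → 0x1C007  P=1,RW=1,US=1,PS=0
  L2 @0x1C[2] → 0x1D007  P=1,RW=1,US=1,PS=0
  ⇒ phys 0x1D7AF  [3 reads]

Access #0 fault: NONE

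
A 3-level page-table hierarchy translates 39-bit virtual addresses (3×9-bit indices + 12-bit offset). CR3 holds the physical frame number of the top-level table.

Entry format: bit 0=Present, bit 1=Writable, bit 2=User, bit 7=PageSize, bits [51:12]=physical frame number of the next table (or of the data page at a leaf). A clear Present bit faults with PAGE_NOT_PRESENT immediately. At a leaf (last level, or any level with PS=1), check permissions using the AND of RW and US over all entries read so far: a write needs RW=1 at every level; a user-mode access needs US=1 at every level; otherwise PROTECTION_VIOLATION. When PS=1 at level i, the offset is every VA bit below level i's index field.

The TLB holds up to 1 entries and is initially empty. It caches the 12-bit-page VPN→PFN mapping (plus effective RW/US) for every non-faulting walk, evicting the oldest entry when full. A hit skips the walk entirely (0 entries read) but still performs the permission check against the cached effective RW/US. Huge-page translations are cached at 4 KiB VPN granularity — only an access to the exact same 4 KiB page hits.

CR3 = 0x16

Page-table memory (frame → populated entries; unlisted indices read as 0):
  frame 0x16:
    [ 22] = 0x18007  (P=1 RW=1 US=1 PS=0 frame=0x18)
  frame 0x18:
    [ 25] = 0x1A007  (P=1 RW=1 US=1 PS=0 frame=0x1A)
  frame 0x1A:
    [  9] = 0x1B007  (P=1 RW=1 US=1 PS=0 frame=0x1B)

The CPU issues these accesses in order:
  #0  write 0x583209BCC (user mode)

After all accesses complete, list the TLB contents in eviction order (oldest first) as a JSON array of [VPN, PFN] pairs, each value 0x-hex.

Trace:
#0 VA=0x583209BCC (w,user):
  [0] read 0x16 idx=22: raw=0x18007 flags P=1 W=1 U=1 S=0
  [1] read 0x18 idx=25: raw=0x1A007 flags P=1 W=1 U=1 S=0
  [2] read 0x1A idx=9: raw=0x1B007 flags P=1 W=1 U=1 S=0
  ✓ 0x1BBCC  — 3 lookups

TLB: [["0x583209", "0x1B"]]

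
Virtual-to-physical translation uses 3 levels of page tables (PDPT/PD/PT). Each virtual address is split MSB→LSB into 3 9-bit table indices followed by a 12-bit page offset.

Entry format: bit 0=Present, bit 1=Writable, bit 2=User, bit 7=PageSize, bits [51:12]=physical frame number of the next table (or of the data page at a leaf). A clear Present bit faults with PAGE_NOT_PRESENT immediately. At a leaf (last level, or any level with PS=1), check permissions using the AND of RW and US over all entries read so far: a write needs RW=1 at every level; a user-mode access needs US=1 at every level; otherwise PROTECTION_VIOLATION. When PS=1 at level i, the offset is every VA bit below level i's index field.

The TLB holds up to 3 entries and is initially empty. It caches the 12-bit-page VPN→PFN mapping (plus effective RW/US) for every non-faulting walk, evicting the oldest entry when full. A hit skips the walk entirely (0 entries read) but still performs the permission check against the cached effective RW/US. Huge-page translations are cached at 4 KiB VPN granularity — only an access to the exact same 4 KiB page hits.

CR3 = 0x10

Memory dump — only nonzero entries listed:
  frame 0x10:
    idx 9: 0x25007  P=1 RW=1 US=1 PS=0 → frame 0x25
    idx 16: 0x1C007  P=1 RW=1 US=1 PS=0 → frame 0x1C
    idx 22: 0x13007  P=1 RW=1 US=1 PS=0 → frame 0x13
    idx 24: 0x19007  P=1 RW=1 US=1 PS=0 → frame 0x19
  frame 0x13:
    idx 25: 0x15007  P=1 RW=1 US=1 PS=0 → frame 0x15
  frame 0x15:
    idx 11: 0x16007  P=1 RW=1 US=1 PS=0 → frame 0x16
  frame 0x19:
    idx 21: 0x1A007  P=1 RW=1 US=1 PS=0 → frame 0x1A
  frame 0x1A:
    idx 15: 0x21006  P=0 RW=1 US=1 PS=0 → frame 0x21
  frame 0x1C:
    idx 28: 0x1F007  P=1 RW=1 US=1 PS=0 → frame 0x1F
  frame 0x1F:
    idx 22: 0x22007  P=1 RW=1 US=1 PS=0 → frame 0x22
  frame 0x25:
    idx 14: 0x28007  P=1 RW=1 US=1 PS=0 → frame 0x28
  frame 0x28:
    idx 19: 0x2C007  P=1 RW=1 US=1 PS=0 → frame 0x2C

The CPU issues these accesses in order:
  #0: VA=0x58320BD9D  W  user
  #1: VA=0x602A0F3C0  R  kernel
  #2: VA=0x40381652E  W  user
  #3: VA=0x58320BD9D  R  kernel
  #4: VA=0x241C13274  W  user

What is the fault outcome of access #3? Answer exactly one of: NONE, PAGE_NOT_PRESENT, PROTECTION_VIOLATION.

Trace:
#0 VA=0x58320BD9D (w,user):
  [0] read 0x10 idx=22: raw=0x13007 flags P=1 W=1 U=1 S=0
  [1] read 0x13 idx=25: raw=0x15007 flags P=1 W=1 U=1 S=0
  [2] read 0x15 idx=11: raw=0x16007 flags P=1 W=1 U=1 S=0
  → PA=0x16D9D  (3 entries read)
#1 VA=0x602A0F3C0 (r,kernel):
  [0] read 0x10 idx=24: raw=0x19007 flags P=1 W=1 U=1 S=0
  [1] read 0x19 idx=21: raw=0x1A007 flags P=1 W=1 U=1 S=0
  [2] read 0x1A idx=15: raw=0x21006 flags P=0 W=1 U=1 S=0
  ⇒ fault: PAGE_NOT_PRESENT  — 3 lookups
#2 VA=0x40381652E (w,user):
  [0] read 0x10 idx=16: raw=0x1C007 flags P=1 W=1 U=1 S=0
  [1] read 0x1C idx=28: raw=0x1F007 flags P=1 W=1 U=1 S=0
  [2] read 0x1F idx=22: raw=0x22007 flags P=1 W=1 U=1 S=0
  → PA=0x2252E  (3 entries read)
#3 VA=0x58320BD9D (r,kernel):
  TLB hit vpn=0x58320B → PA=0x16D9D
#4 VA=0x241C13274 (w,user):
  [0] read 0x10 idx=9: raw=0x25007 flags P=1 W=1 U=1 S=0
  [1] read 0x25 idx=14: raw=0x28007 flags P=1 W=1 U=1 S=0
  [2] read 0x28 idx=19: raw=0x2C007 flags P=1 W=1 U=1 S=0
  → PA=0x2C274  (3 entries read)

Access #3 fault: NONE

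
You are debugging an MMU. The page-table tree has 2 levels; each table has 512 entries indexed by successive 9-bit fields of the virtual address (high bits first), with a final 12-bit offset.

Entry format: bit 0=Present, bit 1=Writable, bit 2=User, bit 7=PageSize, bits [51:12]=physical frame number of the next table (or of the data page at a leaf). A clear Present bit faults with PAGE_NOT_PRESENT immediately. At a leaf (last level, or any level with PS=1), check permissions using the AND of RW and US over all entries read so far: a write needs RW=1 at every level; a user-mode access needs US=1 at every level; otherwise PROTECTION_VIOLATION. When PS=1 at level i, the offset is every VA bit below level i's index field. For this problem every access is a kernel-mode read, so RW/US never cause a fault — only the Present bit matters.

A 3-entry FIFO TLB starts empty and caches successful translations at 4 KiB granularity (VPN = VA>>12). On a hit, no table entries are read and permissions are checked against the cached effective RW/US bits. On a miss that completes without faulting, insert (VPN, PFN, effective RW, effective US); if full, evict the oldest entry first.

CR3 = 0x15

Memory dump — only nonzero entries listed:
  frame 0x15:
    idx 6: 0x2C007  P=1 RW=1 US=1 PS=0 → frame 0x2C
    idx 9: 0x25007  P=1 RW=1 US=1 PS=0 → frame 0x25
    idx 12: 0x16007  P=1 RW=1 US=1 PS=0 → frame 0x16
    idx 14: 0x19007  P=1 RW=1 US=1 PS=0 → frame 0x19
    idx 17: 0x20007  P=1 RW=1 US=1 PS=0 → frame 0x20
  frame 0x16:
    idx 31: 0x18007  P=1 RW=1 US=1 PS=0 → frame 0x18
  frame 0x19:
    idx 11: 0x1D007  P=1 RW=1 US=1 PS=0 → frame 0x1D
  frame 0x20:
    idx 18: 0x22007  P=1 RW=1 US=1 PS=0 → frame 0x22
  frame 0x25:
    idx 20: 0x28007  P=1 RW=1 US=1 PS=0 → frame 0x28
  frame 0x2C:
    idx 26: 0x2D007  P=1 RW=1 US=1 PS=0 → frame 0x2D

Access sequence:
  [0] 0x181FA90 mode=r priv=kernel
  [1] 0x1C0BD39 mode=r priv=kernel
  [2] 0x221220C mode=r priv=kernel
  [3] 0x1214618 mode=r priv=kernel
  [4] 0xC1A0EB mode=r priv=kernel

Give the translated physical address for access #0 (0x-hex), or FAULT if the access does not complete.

Walk each access:
#0 VA=0x181FA90 (r,kernel):
  L0: frame=0x15 idx=12 entry=0x16007 [P=1 RW=1 US=1 PS=0]
  L1: frame=0x16 idx=31 entry=0x18007 [P=1 RW=1 US=1 PS=0]
  ✓ 0x18A90  — 2 lookups
#1 VA=0x1C0BD39 (r,kernel):
  L0: frame=0x15 idx=14 entry=0x19007 [P=1 RW=1 US=1 PS=0]
  L1: frame=0x19 idx=11 entry=0x1D007 [P=1 RW=1 US=1 PS=0]
  ✓ 0x1DD39  — 2 lookups
#2 VA=0x221220C (r,kernel):
  L0: frame=0x15 idx=17 entry=0x20007 [P=1 RW=1 US=1 PS=0]
  L1: frame=0x20 idx=18 entry=0x22007 [P=1 RW=1 US=1 PS=0]
  ✓ 0x2220C  — 2 lookups
#3 VA=0x1214618 (r,kernel):
  L0: frame=0x15 idx=9 entry=0x25007 [P=1 RW=1 US=1 PS=0]
  L1: frame=0x25 idx=20 entry=0x28007 [P=1 RW=1 US=1 PS=0]
  ✓ 0x28618  — 2 lookups
#4 VA=0xC1A0EB (r,kernel):
  L0: frame=0x15 idx=6 entry=0x2C007 [P=1 RW=1 US=1 PS=0]
  L1: frame=0x2C idx=26 entry=0x2D007 [P=1 RW=1 US=1 PS=0]
  ✓ 0x2D0EB  — 2 lookups

Access #0 PA: 0x18A90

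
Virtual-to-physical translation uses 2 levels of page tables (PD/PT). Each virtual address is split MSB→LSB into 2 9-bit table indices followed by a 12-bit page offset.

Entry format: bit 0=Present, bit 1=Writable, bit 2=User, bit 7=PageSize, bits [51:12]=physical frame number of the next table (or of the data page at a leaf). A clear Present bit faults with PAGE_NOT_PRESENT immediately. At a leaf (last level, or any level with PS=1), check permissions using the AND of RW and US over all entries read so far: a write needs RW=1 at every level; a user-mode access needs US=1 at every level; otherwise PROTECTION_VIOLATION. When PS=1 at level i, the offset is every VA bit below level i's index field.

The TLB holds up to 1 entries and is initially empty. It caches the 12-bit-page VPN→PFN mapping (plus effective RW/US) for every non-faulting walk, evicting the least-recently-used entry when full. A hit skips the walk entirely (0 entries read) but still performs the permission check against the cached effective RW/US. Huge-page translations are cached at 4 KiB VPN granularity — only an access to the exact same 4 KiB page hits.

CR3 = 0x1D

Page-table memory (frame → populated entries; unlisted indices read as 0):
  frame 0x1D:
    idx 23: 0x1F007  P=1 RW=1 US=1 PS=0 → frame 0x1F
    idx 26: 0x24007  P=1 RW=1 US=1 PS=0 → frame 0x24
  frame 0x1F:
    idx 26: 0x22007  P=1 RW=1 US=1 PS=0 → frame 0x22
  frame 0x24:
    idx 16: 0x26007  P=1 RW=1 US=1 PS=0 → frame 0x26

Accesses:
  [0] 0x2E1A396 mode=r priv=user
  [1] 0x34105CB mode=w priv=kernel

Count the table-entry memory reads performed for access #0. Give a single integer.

Trace:
#0 VA=0x2E1A396 (r,user):
  L0 @0x1D[23] → 0x1F007  P=1,RW=1,US=1,PS=0
  L1 @0x1F[26] → 0x22007  P=1,RW=1,US=1,PS=0
  ⇒ phys 0x22396  [2 reads]
#1 VA=0x34105CB (w,kernel):
  L0 @0x1D[26] → 0x24007  P=1,RW=1,US=1,PS=0
  L1 @0x24[16] → 0x26007  P=1,RW=1,US=1,PS=0
  ⇒ phys 0x265CB  [2 reads]

Entries read for #0: 2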